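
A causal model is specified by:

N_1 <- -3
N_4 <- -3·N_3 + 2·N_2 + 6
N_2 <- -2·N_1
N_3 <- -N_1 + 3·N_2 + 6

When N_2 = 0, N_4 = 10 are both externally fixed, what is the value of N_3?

The joint intervention fixes N_2 = 0, N_4 = 10, removing each variable's own equation.
N_3 = -N_1 + 3·N_2 + 6  [with N_1=-3, N_2=0]  = 9

9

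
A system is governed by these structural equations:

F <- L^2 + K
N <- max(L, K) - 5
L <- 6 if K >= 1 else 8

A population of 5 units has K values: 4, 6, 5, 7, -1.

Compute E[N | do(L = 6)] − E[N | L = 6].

Every unit gets L=6 under the intervention. N values become 1, 1, 1, 2, 1; E[N|do(L=6)] = 1.2.
E[N|L=6] averages over only the 4 units with L=6 (K = 4, 6, 5, 7): N = 1, 1, 1, 2, mean 1.25.
Difference = 1.2 − 1.25 = -0.05.

-0.05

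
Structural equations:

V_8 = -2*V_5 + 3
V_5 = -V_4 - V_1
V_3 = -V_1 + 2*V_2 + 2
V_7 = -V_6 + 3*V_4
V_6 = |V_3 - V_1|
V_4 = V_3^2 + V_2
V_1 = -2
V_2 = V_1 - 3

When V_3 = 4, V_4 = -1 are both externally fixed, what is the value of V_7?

-9

Under do(V_3 = 4, V_4 = -1), each intervened variable's structural equation is replaced by its fixed value.
V_6 = |V_3 - V_1|  [with V_3=4, V_1=-2]  = 6
V_7 = -V_6 + 3*V_4  [with V_6=6, V_4=-1]  = -9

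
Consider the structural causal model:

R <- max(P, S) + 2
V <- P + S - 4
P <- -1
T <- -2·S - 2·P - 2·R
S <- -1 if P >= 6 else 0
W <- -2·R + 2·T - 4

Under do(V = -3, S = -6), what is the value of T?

12

Setting V = -3, S = -6 by intervention discards those variables' equations.
R = max(P, S) + 2  [with P=-1, S=-6]  = 1
T = -2·S - 2·P - 2·R  [with S=-6, P=-1, R=1]  = 12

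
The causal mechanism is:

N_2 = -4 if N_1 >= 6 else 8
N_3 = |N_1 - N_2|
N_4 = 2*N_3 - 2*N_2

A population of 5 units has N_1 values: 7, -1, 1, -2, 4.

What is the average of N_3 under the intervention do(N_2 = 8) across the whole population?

6.2

Under do(N_2=8), N_2's equation is replaced by N_2=8 for every unit. Per-unit N_3: 1, 9, 7, 10, 4. Mean = 6.2.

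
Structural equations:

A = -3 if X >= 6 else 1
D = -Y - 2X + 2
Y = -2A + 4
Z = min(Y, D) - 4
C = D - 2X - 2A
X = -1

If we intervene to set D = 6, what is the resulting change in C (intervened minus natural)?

Intervening sets D = 6 and removes its equation (D = -Y - 2X + 2).
A = -3 if X >= 6 else 1  [with X=-1]  = 1
C = D - 2X - 2A  [with D=6, X=-1, A=1]  = 6
Without intervention: A = -3 if X >= 6 else 1  [with X=-1]  = 1; Y = -2A + 4  [with A=1]  = 2; D = -Y - 2X + 2  [with Y=2, X=-1]  = 2; C = D - 2X - 2A  [with D=2, X=-1, A=1]  = 2.
Change = 6 − 2 = 4.

4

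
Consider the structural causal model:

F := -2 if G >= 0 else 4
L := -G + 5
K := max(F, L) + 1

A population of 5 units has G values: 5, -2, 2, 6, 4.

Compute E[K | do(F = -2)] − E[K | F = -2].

do(F=-2) breaks F's dependence on G. With F=-2 fixed, K across the units is 1, 8, 4, 0, 2, mean 3.
E[K|F=-2] averages over only the 4 units with F=-2 (G = 5, 2, 6, 4): K = 1, 4, 0, 2, mean 1.75.
Difference = 3 − 1.75 = 1.25.

1.25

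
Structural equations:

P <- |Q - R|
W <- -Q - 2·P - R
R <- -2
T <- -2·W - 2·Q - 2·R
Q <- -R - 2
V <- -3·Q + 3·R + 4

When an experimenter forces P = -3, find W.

8

The intervention breaks the incoming arrows to P: P <- |Q - R| no longer applies, and P = -3.
Q = -R - 2  [with R=-2]  = 0
W = -Q - 2·P - R  [with Q=0, P=-3, R=-2]  = 8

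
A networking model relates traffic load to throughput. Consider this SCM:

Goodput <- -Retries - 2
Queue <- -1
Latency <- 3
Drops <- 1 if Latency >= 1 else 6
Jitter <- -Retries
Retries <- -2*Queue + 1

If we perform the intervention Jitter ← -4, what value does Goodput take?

-5

The intervention breaks the incoming arrows to Jitter: Jitter <- -Retries no longer applies, and Jitter = -4.
Since Goodput is not a descendant of the intervened variable, it is unaffected.
Retries = -2*Queue + 1  [with Queue=-1]  = 3
Goodput = -Retries - 2  [with Retries=3]  = -5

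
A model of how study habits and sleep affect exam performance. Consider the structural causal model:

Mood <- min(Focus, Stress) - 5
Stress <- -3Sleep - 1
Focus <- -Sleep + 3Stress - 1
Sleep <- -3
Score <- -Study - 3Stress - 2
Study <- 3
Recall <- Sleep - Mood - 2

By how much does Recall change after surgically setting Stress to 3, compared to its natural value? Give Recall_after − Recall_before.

5

The intervention breaks the incoming arrows to Stress: Stress <- -3Sleep - 1 no longer applies, and Stress = 3.
Focus = -Sleep + 3Stress - 1  [with Sleep=-3, Stress=3]  = 11
Mood = min(Focus, Stress) - 5  [with Focus=11, Stress=3]  = -2
Recall = Sleep - Mood - 2  [with Sleep=-3, Mood=-2]  = -3
Without intervention: Stress = -3Sleep - 1  [with Sleep=-3]  = 8; Focus = -Sleep + 3Stress - 1  [with Sleep=-3, Stress=8]  = 26; Mood = min(Focus, Stress) - 5  [with Focus=26, Stress=8]  = 3; Recall = Sleep - Mood - 2  [with Sleep=-3, Mood=3]  = -8.
Change = -3 − (-8) = 5.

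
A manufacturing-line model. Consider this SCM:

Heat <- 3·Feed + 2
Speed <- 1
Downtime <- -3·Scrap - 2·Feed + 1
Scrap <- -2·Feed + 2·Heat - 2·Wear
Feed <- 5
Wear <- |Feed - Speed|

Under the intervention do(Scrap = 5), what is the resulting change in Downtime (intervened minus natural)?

The intervention breaks the incoming arrows to Scrap: Scrap <- -2·Feed + 2·Heat - 2·Wear no longer applies, and Scrap = 5.
Downtime = -3·Scrap - 2·Feed + 1  [with Scrap=5, Feed=5]  = -24
Without intervention: Heat = 3·Feed + 2  [with Feed=5]  = 17; Wear = |Feed - Speed|  [with Feed=5, Speed=1]  = 4; Scrap = -2·Feed + 2·Heat - 2·Wear  [with Feed=5, Heat=17, Wear=4]  = 16; Downtime = -3·Scrap - 2·Feed + 1  [with Scrap=16, Feed=5]  = -57.
Change = -24 − (-57) = 33.

33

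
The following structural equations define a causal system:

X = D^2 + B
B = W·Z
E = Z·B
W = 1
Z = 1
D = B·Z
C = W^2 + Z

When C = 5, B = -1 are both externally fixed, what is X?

The joint intervention fixes C = 5, B = -1, removing each variable's own equation.
D = B·Z  [with B=-1, Z=1]  = -1
X = D^2 + B  [with D=-1, B=-1]  = 0

0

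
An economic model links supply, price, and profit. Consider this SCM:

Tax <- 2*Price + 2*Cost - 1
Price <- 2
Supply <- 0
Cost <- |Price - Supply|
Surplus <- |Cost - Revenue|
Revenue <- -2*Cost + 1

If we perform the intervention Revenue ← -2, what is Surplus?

4

Under do(Revenue=-2), the mechanism Revenue <- -2*Cost + 1 is discarded; Revenue is fixed at -2.
Cost = |Price - Supply|  [with Price=2, Supply=0]  = 2
Surplus = |Cost - Revenue|  [with Cost=2, Revenue=-2]  = 4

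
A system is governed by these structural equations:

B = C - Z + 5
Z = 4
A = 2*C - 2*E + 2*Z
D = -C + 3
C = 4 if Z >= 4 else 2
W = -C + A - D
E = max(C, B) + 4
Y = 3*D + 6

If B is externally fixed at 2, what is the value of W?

The intervention breaks the incoming arrows to B: B = C - Z + 5 no longer applies, and B = 2.
C = 4 if Z >= 4 else 2  [with Z=4]  = 4
E = max(C, B) + 4  [with C=4, B=2]  = 8
A = 2*C - 2*E + 2*Z  [with C=4, E=8, Z=4]  = 0
D = -C + 3  [with C=4]  = -1
W = -C + A - D  [with C=4, A=0, D=-1]  = -3

-3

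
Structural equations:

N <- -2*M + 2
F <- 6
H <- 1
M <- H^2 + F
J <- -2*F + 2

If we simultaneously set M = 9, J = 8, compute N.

Setting M = 9, J = 8 by intervention discards those variables' equations.
N = -2*M + 2  [with M=9]  = -16

-16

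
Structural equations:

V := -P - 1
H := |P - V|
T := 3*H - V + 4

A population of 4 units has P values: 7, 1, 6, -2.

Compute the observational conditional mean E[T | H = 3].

13.5

E[T|H=3] averages over only the 2 units with H=3 (P = 1, -2): T = 15, 12, mean 13.5.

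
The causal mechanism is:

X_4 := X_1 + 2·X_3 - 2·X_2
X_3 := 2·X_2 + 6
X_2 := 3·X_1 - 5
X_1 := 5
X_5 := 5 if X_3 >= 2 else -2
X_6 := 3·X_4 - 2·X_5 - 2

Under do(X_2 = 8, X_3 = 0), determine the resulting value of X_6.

Under do(X_2 = 8, X_3 = 0), each intervened variable's structural equation is replaced by its fixed value.
X_4 = X_1 + 2·X_3 - 2·X_2  [with X_1=5, X_3=0, X_2=8]  = -11
X_5 = 5 if X_3 >= 2 else -2  [with X_3=0]  = -2
X_6 = 3·X_4 - 2·X_5 - 2  [with X_4=-11, X_5=-2]  = -31

-31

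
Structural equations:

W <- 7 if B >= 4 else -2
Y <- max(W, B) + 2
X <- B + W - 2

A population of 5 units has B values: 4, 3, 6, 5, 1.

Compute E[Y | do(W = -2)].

5.8

The intervention sets W=-2 in all 5 units regardless of B. Recomputing Y per unit gives 6, 5, 8, 7, 3; average 5.8.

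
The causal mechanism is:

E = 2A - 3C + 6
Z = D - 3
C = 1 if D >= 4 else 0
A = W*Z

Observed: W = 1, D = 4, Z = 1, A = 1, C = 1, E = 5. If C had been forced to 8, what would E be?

-16

The intervention breaks the incoming arrows to C: C = 1 if D >= 4 else 0 no longer applies, and C = 8.
Z = D - 3  [with D=4]  = 1
A = W*Z  [with W=1, Z=1]  = 1
E = 2A - 3C + 6  [with A=1, C=8]  = -16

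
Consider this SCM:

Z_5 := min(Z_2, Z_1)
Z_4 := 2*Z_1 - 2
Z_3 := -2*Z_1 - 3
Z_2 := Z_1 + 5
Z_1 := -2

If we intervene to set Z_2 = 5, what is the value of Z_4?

-6

Under do(Z_2=5), the mechanism Z_2 := Z_1 + 5 is discarded; Z_2 is fixed at 5.
Since Z_4 is not a descendant of the intervened variable, it is unaffected.
Z_4 = 2*Z_1 - 2  [with Z_1=-2]  = -6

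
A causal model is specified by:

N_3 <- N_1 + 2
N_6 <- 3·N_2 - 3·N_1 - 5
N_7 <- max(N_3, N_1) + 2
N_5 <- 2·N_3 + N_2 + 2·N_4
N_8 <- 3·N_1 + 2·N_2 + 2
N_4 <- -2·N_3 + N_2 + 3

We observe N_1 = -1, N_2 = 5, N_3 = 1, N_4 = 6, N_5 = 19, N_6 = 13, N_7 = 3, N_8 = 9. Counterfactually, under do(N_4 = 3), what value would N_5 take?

13

Intervening sets N_4 = 3 and removes its equation (N_4 <- -2·N_3 + N_2 + 3).
N_3 = N_1 + 2  [with N_1=-1]  = 1
N_5 = 2·N_3 + N_2 + 2·N_4  [with N_3=1, N_2=5, N_4=3]  = 13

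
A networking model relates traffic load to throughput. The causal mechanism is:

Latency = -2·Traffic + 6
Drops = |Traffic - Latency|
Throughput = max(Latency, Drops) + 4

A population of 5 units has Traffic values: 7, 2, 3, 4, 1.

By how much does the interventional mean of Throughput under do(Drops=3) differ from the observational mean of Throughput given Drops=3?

-0.3

Under do(Drops=3), Drops's equation is replaced by Drops=3 for every unit. Per-unit Throughput: 7, 7, 7, 7, 8. Mean = 7.2.
Conditioning on Drops=3 selects the 2 unit(s) with Traffic ∈ {3, 1}. Their Throughput values: 7, 8. Mean = 7.5.
Difference = 7.2 − 7.5 = -0.3.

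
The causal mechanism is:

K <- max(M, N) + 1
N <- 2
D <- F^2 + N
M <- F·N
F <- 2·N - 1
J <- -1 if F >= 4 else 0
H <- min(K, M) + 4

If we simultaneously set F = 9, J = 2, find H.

The joint intervention fixes F = 9, J = 2, removing each variable's own equation.
M = F·N  [with F=9, N=2]  = 18
K = max(M, N) + 1  [with M=18, N=2]  = 19
H = min(K, M) + 4  [with K=19, M=18]  = 22

22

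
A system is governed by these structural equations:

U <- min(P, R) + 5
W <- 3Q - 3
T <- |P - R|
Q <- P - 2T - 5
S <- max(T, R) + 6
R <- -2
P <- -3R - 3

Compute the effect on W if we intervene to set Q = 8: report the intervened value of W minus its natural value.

60

The intervention breaks the incoming arrows to Q: Q <- P - 2T - 5 no longer applies, and Q = 8.
W = 3Q - 3  [with Q=8]  = 21
Without intervention: P = -3R - 3  [with R=-2]  = 3; T = |P - R|  [with P=3, R=-2]  = 5; Q = P - 2T - 5  [with P=3, T=5]  = -12; W = 3Q - 3  [with Q=-12]  = -39.
Change = 21 − (-39) = 60.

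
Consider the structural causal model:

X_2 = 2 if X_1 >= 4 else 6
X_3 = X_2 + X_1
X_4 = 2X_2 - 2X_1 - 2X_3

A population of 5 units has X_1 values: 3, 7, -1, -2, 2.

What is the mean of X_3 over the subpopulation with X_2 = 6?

Conditioning on X_2=6 selects the 4 unit(s) with X_1 ∈ {3, -1, -2, 2}. Their X_3 values: 9, 5, 4, 8. Mean = 6.5.

6.5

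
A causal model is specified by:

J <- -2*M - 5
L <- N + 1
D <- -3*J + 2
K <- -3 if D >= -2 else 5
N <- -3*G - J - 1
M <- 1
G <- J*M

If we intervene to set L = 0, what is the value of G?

-7

do(L=0) replaces the equation L <- N + 1 with the constant L = 0.
G is not downstream of the intervention, so its value is determined by the original equations.
J = -2*M - 5  [with M=1]  = -7
G = J*M  [with J=-7, M=1]  = -7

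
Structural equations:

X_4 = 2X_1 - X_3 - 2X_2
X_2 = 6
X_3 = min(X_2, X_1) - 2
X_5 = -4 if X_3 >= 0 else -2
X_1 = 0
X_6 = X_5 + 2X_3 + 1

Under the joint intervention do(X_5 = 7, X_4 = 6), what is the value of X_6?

Setting X_5 = 7, X_4 = 6 by intervention discards those variables' equations.
X_3 = min(X_2, X_1) - 2  [with X_2=6, X_1=0]  = -2
X_6 = X_5 + 2X_3 + 1  [with X_5=7, X_3=-2]  = 4

4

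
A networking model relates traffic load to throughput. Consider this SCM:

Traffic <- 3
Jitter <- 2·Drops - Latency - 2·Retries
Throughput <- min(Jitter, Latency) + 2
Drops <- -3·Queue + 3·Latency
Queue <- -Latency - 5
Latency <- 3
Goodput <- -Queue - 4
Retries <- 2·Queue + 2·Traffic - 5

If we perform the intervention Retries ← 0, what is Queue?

-8

do(Retries=0) replaces the equation Retries <- 2·Queue + 2·Traffic - 5 with the constant Retries = 0.
Queue is not downstream of the intervention, so its value is determined by the original equations.
Queue = -Latency - 5  [with Latency=3]  = -8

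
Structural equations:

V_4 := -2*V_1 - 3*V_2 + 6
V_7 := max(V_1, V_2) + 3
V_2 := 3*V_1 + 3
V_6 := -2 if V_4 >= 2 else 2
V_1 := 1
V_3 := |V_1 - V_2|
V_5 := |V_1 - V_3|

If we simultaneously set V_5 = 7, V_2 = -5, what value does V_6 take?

The joint intervention fixes V_5 = 7, V_2 = -5, removing each variable's own equation.
V_4 = -2*V_1 - 3*V_2 + 6  [with V_1=1, V_2=-5]  = 19
V_6 = -2 if V_4 >= 2 else 2  [with V_4=19]  = -2

-2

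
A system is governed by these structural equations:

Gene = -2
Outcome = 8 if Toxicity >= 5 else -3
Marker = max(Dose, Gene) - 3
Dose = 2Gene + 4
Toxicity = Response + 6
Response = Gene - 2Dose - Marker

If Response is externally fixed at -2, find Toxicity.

Intervening sets Response = -2 and removes its equation (Response = Gene - 2Dose - Marker).
Toxicity = Response + 6  [with Response=-2]  = 4

4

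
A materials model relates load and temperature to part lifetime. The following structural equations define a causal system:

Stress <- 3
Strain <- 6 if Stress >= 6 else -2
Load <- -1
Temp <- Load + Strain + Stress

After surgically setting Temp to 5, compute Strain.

Under do(Temp=5), the mechanism Temp <- Load + Strain + Stress is discarded; Temp is fixed at 5.
Since Strain is not a descendant of the intervened variable, it is unaffected.
Strain = 6 if Stress >= 6 else -2  [with Stress=3]  = -2

-2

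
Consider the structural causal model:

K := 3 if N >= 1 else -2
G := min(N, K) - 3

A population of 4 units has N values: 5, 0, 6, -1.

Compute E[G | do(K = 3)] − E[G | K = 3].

-1.75

Every unit gets K=3 under the intervention. G values become 0, -3, 0, -4; E[G|do(K=3)] = -1.75.
Observing K=3 restricts to units where K's equation naturally yields 3: N ∈ {5, 6}. In that subpopulation G = 0, 0, mean 0.
Difference = -1.75 − 0 = -1.75.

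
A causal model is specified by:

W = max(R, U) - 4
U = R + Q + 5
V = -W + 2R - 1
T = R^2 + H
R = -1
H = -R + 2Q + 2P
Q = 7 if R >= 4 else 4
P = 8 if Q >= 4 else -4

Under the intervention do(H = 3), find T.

4

Intervening sets H = 3 and removes its equation (H = -R + 2Q + 2P).
T = R^2 + H  [with R=-1, H=3]  = 4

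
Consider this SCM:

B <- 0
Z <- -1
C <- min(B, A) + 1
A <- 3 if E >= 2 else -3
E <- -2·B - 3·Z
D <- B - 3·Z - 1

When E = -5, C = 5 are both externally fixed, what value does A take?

-3

Setting E = -5, C = 5 by intervention discards those variables' equations.
A = 3 if E >= 2 else -3  [with E=-5]  = -3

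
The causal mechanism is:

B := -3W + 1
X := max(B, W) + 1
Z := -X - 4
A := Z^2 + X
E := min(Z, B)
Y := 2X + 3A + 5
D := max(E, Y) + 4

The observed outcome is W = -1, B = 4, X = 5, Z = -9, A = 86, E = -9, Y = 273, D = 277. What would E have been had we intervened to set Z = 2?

2

Under do(Z=2), the mechanism Z := -X - 4 is discarded; Z is fixed at 2.
B = -3W + 1  [with W=-1]  = 4
E = min(Z, B)  [with Z=2, B=4]  = 2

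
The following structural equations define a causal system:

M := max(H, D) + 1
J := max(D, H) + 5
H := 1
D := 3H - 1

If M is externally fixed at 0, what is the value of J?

Under do(M=0), the mechanism M := max(H, D) + 1 is discarded; M is fixed at 0.
Since J is not a descendant of the intervened variable, it is unaffected.
D = 3H - 1  [with H=1]  = 2
J = max(D, H) + 5  [with D=2, H=1]  = 7

7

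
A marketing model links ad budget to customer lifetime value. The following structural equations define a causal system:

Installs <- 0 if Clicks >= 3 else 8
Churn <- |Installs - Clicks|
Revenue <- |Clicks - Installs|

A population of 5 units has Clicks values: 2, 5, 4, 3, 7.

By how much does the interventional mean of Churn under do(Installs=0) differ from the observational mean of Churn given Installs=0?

-0.55

Under do(Installs=0), Installs's equation is replaced by Installs=0 for every unit. Per-unit Churn: 2, 5, 4, 3, 7. Mean = 4.2.
E[Churn|Installs=0] averages over only the 4 units with Installs=0 (Clicks = 5, 4, 3, 7): Churn = 5, 4, 3, 7, mean 4.75.
Difference = 4.2 − 4.75 = -0.55.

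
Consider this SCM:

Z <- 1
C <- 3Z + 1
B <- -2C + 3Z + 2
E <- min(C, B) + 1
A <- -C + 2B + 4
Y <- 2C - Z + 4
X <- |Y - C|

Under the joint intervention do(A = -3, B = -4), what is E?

-3

Under do(A = -3, B = -4), each intervened variable's structural equation is replaced by its fixed value.
C = 3Z + 1  [with Z=1]  = 4
E = min(C, B) + 1  [with C=4, B=-4]  = -3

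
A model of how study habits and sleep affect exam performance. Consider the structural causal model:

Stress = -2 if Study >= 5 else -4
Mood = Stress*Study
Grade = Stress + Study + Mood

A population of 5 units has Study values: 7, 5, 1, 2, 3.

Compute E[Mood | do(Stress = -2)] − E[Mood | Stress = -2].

Under do(Stress=-2), Stress's equation is replaced by Stress=-2 for every unit. Per-unit Mood: -14, -10, -2, -4, -6. Mean = -7.2.
Conditioning on Stress=-2 selects the 2 unit(s) with Study ∈ {7, 5}. Their Mood values: -14, -10. Mean = -12.
Difference = -7.2 − (-12) = 4.8.

4.8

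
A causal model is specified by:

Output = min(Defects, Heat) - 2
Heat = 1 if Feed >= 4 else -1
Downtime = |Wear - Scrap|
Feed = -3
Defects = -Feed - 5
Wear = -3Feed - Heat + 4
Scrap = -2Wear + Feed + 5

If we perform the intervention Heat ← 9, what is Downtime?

10

Under do(Heat=9), the mechanism Heat = 1 if Feed >= 4 else -1 is discarded; Heat is fixed at 9.
Wear = -3Feed - Heat + 4  [with Feed=-3, Heat=9]  = 4
Scrap = -2Wear + Feed + 5  [with Wear=4, Feed=-3]  = -6
Downtime = |Wear - Scrap|  [with Wear=4, Scrap=-6]  = 10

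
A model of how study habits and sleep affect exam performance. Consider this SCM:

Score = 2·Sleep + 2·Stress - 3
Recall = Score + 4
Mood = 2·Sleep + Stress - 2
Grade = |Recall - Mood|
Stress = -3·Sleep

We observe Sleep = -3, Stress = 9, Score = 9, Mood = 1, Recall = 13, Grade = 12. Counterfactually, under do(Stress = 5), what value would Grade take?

Under do(Stress=5), the mechanism Stress = -3·Sleep is discarded; Stress is fixed at 5.
Score = 2·Sleep + 2·Stress - 3  [with Sleep=-3, Stress=5]  = 1
Mood = 2·Sleep + Stress - 2  [with Sleep=-3, Stress=5]  = -3
Recall = Score + 4  [with Score=1]  = 5
Grade = |Recall - Mood|  [with Recall=5, Mood=-3]  = 8

8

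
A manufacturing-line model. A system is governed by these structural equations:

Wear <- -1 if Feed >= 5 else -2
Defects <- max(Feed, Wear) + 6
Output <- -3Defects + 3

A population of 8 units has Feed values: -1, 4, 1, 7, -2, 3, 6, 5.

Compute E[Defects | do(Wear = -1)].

9

Every unit gets Wear=-1 under the intervention. Defects values become 5, 10, 7, 13, 5, 9, 12, 11; E[Defects|do(Wear=-1)] = 9.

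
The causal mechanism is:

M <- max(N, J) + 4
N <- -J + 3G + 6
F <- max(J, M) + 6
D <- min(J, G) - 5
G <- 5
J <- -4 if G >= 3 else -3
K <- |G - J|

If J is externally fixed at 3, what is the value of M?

22

do(J=3) replaces the equation J <- -4 if G >= 3 else -3 with the constant J = 3.
N = -J + 3G + 6  [with J=3, G=5]  = 18
M = max(N, J) + 4  [with N=18, J=3]  = 22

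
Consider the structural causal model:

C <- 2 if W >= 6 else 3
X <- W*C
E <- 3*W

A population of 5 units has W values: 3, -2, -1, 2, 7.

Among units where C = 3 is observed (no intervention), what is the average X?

1.5

E[X|C=3] averages over only the 4 units with C=3 (W = 3, -2, -1, 2): X = 9, -6, -3, 6, mean 1.5.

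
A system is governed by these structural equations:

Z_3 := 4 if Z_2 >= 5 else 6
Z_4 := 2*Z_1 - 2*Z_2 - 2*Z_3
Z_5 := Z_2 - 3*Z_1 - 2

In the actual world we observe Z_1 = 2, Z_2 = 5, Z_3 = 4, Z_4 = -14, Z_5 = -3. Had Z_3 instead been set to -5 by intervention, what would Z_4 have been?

The intervention breaks the incoming arrows to Z_3: Z_3 := 4 if Z_2 >= 5 else 6 no longer applies, and Z_3 = -5.
Z_4 = 2*Z_1 - 2*Z_2 - 2*Z_3  [with Z_1=2, Z_2=5, Z_3=-5]  = 4

4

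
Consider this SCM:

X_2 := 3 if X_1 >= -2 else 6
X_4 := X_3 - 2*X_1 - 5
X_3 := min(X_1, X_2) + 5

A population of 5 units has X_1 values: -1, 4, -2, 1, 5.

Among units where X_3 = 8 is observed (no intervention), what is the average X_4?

Observing X_3=8 restricts to units where X_3's equation naturally yields 8: X_1 ∈ {4, 5}. In that subpopulation X_4 = -5, -7, mean -6.

-6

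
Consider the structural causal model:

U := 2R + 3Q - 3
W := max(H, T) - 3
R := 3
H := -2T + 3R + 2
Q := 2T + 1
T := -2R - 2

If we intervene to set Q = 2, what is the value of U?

The intervention breaks the incoming arrows to Q: Q := 2T + 1 no longer applies, and Q = 2.
U = 2R + 3Q - 3  [with R=3, Q=2]  = 9

9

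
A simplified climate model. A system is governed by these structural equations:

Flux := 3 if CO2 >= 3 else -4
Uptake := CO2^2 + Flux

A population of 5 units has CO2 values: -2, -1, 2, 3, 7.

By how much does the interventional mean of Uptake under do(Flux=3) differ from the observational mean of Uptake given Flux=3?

The intervention sets Flux=3 in all 5 units regardless of CO2. Recomputing Uptake per unit gives 7, 4, 7, 12, 52; average 16.4.
Observing Flux=3 restricts to units where Flux's equation naturally yields 3: CO2 ∈ {3, 7}. In that subpopulation Uptake = 12, 52, mean 32.
Difference = 16.4 − 32 = -15.6.

-15.6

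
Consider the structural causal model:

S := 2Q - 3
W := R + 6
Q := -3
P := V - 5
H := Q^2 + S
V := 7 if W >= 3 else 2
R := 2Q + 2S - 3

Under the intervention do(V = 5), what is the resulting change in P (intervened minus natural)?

Intervening sets V = 5 and removes its equation (V := 7 if W >= 3 else 2).
P = V - 5  [with V=5]  = 0
Without intervention: S = 2Q - 3  [with Q=-3]  = -9; R = 2Q + 2S - 3  [with Q=-3, S=-9]  = -27; W = R + 6  [with R=-27]  = -21; V = 7 if W >= 3 else 2  [with W=-21]  = 2; P = V - 5  [with V=2]  = -3.
Change = 0 − (-3) = 3.

3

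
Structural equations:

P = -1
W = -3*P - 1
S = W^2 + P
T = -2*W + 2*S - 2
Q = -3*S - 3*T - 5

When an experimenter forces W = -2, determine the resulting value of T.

Under do(W=-2), the mechanism W = -3*P - 1 is discarded; W is fixed at -2.
S = W^2 + P  [with W=-2, P=-1]  = 3
T = -2*W + 2*S - 2  [with W=-2, S=3]  = 8

8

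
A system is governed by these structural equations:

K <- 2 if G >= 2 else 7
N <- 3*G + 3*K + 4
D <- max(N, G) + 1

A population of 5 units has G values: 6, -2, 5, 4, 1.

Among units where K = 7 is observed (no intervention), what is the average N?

23.5

Conditioning on K=7 selects the 2 unit(s) with G ∈ {-2, 1}. Their N values: 19, 28. Mean = 23.5.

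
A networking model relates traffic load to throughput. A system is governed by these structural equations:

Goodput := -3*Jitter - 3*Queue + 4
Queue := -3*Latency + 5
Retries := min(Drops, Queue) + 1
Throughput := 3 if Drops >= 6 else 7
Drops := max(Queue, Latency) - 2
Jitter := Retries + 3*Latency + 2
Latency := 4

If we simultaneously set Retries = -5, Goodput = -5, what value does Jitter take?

Setting Retries = -5, Goodput = -5 by intervention discards those variables' equations.
Jitter = Retries + 3*Latency + 2  [with Retries=-5, Latency=4]  = 9

9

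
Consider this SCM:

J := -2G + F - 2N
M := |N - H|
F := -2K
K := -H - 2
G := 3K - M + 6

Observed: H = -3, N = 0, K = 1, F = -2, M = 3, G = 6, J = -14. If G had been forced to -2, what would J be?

Intervening sets G = -2 and removes its equation (G := 3K - M + 6).
K = -H - 2  [with H=-3]  = 1
F = -2K  [with K=1]  = -2
J = -2G + F - 2N  [with G=-2, F=-2, N=0]  = 2

2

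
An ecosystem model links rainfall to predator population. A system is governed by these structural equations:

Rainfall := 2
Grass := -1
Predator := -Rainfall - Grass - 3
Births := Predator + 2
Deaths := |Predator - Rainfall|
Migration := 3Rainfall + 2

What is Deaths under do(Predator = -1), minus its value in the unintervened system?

do(Predator=-1) replaces the equation Predator := -Rainfall - Grass - 3 with the constant Predator = -1.
Deaths = |Predator - Rainfall|  [with Predator=-1, Rainfall=2]  = 3
Without intervention: Predator = -Rainfall - Grass - 3  [with Rainfall=2, Grass=-1]  = -4; Deaths = |Predator - Rainfall|  [with Predator=-4, Rainfall=2]  = 6.
Change = 3 − 6 = -3.

-3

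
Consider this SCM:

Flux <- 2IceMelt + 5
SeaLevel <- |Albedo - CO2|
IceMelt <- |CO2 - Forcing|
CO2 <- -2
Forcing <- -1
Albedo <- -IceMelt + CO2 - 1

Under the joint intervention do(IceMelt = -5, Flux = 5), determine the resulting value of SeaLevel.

4

The joint intervention fixes IceMelt = -5, Flux = 5, removing each variable's own equation.
Albedo = -IceMelt + CO2 - 1  [with IceMelt=-5, CO2=-2]  = 2
SeaLevel = |Albedo - CO2|  [with Albedo=2, CO2=-2]  = 4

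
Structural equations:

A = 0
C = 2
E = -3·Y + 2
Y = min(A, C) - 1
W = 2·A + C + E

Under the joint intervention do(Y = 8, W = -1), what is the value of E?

-22

The joint intervention fixes Y = 8, W = -1, removing each variable's own equation.
E = -3·Y + 2  [with Y=8]  = -22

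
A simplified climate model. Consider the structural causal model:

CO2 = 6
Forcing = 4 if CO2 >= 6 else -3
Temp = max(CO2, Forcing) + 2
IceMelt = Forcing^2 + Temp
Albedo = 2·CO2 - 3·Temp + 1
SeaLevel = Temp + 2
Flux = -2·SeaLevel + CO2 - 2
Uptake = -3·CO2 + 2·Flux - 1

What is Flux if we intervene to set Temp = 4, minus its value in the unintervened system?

8

The intervention breaks the incoming arrows to Temp: Temp = max(CO2, Forcing) + 2 no longer applies, and Temp = 4.
SeaLevel = Temp + 2  [with Temp=4]  = 6
Flux = -2·SeaLevel + CO2 - 2  [with SeaLevel=6, CO2=6]  = -8
Without intervention: Forcing = 4 if CO2 >= 6 else -3  [with CO2=6]  = 4; Temp = max(CO2, Forcing) + 2  [with CO2=6, Forcing=4]  = 8; SeaLevel = Temp + 2  [with Temp=8]  = 10; Flux = -2·SeaLevel + CO2 - 2  [with SeaLevel=10, CO2=6]  = -16.
Change = -8 − (-16) = 8.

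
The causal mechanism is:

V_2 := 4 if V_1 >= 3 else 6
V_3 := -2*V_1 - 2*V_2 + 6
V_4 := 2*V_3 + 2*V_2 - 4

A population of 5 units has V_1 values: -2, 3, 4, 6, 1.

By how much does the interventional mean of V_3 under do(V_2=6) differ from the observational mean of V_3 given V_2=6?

-5.8

The intervention sets V_2=6 in all 5 units regardless of V_1. Recomputing V_3 per unit gives -2, -12, -14, -18, -8; average -10.8.
Conditioning on V_2=6 selects the 2 unit(s) with V_1 ∈ {-2, 1}. Their V_3 values: -2, -8. Mean = -5.
Difference = -10.8 − (-5) = -5.8.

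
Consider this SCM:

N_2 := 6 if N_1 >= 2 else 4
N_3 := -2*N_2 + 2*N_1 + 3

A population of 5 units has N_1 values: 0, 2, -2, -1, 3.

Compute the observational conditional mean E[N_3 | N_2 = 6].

E[N_3|N_2=6] averages over only the 2 units with N_2=6 (N_1 = 2, 3): N_3 = -5, -3, mean -4.

-4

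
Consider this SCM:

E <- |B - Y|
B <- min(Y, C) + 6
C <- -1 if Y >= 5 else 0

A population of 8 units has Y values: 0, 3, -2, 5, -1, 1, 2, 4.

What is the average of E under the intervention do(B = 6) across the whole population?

4.5

The intervention sets B=6 in all 8 units regardless of Y. Recomputing E per unit gives 6, 3, 8, 1, 7, 5, 4, 2; average 4.5.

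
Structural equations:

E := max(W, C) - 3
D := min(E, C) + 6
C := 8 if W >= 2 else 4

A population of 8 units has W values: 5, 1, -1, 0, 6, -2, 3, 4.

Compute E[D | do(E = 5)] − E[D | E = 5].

Under do(E=5), E's equation is replaced by E=5 for every unit. Per-unit D: 11, 10, 10, 10, 11, 10, 11, 11. Mean = 10.5.
Observing E=5 restricts to units where E's equation naturally yields 5: W ∈ {5, 6, 3, 4}. In that subpopulation D = 11, 11, 11, 11, mean 11.
Difference = 10.5 − 11 = -0.5.

-0.5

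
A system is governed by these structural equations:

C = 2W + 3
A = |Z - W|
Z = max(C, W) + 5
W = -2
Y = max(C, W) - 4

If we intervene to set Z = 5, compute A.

7

The intervention breaks the incoming arrows to Z: Z = max(C, W) + 5 no longer applies, and Z = 5.
A = |Z - W|  [with Z=5, W=-2]  = 7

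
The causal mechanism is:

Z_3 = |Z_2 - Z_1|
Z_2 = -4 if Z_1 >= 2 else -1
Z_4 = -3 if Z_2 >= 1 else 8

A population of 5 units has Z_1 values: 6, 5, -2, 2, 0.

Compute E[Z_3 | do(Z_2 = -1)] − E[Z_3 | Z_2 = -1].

Every unit gets Z_2=-1 under the intervention. Z_3 values become 7, 6, 1, 3, 1; E[Z_3|do(Z_2=-1)] = 3.6.
Conditioning on Z_2=-1 selects the 2 unit(s) with Z_1 ∈ {-2, 0}. Their Z_3 values: 1, 1. Mean = 1.
Difference = 3.6 − 1 = 2.6.

2.6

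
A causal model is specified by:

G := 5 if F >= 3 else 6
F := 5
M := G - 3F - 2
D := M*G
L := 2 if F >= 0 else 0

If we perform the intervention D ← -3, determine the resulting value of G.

5

The intervention breaks the incoming arrows to D: D := M*G no longer applies, and D = -3.
Since G is not a descendant of the intervened variable, it is unaffected.
G = 5 if F >= 3 else 6  [with F=5]  = 5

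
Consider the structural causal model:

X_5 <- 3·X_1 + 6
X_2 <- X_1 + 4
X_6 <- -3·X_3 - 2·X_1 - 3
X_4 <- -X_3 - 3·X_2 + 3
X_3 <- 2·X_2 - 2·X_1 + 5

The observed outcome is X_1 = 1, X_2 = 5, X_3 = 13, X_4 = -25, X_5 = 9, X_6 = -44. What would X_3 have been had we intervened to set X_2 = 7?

17

The intervention breaks the incoming arrows to X_2: X_2 <- X_1 + 4 no longer applies, and X_2 = 7.
X_3 = 2·X_2 - 2·X_1 + 5  [with X_2=7, X_1=1]  = 17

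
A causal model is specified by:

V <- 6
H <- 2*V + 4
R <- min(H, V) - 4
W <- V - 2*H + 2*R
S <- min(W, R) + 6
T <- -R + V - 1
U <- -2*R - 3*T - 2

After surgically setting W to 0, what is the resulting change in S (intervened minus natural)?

Intervening sets W = 0 and removes its equation (W <- V - 2*H + 2*R).
H = 2*V + 4  [with V=6]  = 16
R = min(H, V) - 4  [with H=16, V=6]  = 2
S = min(W, R) + 6  [with W=0, R=2]  = 6
Without intervention: H = 2*V + 4  [with V=6]  = 16; R = min(H, V) - 4  [with H=16, V=6]  = 2; W = V - 2*H + 2*R  [with V=6, H=16, R=2]  = -22; S = min(W, R) + 6  [with W=-22, R=2]  = -16.
Change = 6 − (-16) = 22.

22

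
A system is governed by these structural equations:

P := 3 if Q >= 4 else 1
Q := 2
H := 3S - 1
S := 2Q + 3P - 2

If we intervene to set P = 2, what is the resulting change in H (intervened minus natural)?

9

Under do(P=2), the mechanism P := 3 if Q >= 4 else 1 is discarded; P is fixed at 2.
S = 2Q + 3P - 2  [with Q=2, P=2]  = 8
H = 3S - 1  [with S=8]  = 23
Without intervention: P = 3 if Q >= 4 else 1  [with Q=2]  = 1; S = 2Q + 3P - 2  [with Q=2, P=1]  = 5; H = 3S - 1  [with S=5]  = 14.
Change = 23 − 14 = 9.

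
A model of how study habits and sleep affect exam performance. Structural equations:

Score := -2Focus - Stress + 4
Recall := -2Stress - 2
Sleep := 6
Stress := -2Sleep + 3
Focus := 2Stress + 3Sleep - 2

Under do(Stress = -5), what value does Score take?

-3

Under do(Stress=-5), the mechanism Stress := -2Sleep + 3 is discarded; Stress is fixed at -5.
Focus = 2Stress + 3Sleep - 2  [with Stress=-5, Sleep=6]  = 6
Score = -2Focus - Stress + 4  [with Focus=6, Stress=-5]  = -3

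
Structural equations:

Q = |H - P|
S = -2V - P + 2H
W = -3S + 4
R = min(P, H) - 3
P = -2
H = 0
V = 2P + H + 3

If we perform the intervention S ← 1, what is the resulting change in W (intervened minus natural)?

Intervening sets S = 1 and removes its equation (S = -2V - P + 2H).
W = -3S + 4  [with S=1]  = 1
Without intervention: V = 2P + H + 3  [with P=-2, H=0]  = -1; S = -2V - P + 2H  [with V=-1, P=-2, H=0]  = 4; W = -3S + 4  [with S=4]  = -8.
Change = 1 − (-8) = 9.

9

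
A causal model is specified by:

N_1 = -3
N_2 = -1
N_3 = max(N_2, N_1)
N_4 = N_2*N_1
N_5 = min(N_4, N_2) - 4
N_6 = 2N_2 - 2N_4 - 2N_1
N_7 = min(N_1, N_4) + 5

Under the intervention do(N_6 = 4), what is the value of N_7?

Intervening sets N_6 = 4 and removes its equation (N_6 = 2N_2 - 2N_4 - 2N_1).
No directed path runs from N_6 to N_7, so N_7 keeps its natural value.
N_4 = N_2*N_1  [with N_2=-1, N_1=-3]  = 3
N_7 = min(N_1, N_4) + 5  [with N_1=-3, N_4=3]  = 2

2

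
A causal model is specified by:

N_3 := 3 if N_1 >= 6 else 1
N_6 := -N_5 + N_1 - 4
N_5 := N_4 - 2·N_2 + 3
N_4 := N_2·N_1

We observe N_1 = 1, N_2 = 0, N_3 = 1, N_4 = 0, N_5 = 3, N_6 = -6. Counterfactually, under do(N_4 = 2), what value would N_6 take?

-8

Under do(N_4=2), the mechanism N_4 := N_2·N_1 is discarded; N_4 is fixed at 2.
N_5 = N_4 - 2·N_2 + 3  [with N_4=2, N_2=0]  = 5
N_6 = -N_5 + N_1 - 4  [with N_5=5, N_1=1]  = -8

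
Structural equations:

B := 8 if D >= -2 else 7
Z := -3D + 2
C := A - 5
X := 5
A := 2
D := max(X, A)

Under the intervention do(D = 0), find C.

Under do(D=0), the mechanism D := max(X, A) is discarded; D is fixed at 0.
Since C is not a descendant of the intervened variable, it is unaffected.
C = A - 5  [with A=2]  = -3

-3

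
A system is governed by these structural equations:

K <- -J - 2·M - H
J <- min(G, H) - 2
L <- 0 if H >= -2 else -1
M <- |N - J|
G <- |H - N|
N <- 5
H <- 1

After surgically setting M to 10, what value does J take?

The intervention breaks the incoming arrows to M: M <- |N - J| no longer applies, and M = 10.
Since J is not a descendant of the intervened variable, it is unaffected.
G = |H - N|  [with H=1, N=5]  = 4
J = min(G, H) - 2  [with G=4, H=1]  = -1

-1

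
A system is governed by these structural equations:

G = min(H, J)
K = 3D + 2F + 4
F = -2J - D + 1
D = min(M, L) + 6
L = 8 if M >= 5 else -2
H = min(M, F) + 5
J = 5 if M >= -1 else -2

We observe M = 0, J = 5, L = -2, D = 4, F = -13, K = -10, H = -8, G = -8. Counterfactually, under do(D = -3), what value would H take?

-1

The intervention breaks the incoming arrows to D: D = min(M, L) + 6 no longer applies, and D = -3.
J = 5 if M >= -1 else -2  [with M=0]  = 5
F = -2J - D + 1  [with J=5, D=-3]  = -6
H = min(M, F) + 5  [with M=0, F=-6]  = -1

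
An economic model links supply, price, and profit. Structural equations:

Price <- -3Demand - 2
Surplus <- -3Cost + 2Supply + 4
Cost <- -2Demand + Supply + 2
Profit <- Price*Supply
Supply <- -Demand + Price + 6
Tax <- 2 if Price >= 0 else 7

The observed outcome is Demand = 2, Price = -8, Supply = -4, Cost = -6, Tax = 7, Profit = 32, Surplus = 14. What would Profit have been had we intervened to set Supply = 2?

-16

The intervention breaks the incoming arrows to Supply: Supply <- -Demand + Price + 6 no longer applies, and Supply = 2.
Price = -3Demand - 2  [with Demand=2]  = -8
Profit = Price*Supply  [with Price=-8, Supply=2]  = -16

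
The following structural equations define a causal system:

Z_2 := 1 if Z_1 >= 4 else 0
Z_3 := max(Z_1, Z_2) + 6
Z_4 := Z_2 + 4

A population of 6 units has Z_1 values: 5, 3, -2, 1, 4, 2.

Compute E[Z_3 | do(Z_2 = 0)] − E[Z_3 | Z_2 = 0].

Every unit gets Z_2=0 under the intervention. Z_3 values become 11, 9, 6, 7, 10, 8; E[Z_3|do(Z_2=0)] = 8.5.
Observing Z_2=0 restricts to units where Z_2's equation naturally yields 0: Z_1 ∈ {3, -2, 1, 2}. In that subpopulation Z_3 = 9, 6, 7, 8, mean 7.5.
Difference = 8.5 − 7.5 = 1.

1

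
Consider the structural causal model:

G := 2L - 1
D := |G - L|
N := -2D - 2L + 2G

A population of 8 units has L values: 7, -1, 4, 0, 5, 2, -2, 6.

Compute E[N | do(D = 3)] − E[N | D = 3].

The intervention sets D=3 in all 8 units regardless of L. Recomputing N per unit gives 6, -10, 0, -8, 2, -4, -12, 4; average -2.75.
Conditioning on D=3 selects the 2 unit(s) with L ∈ {4, -2}. Their N values: 0, -12. Mean = -6.
Difference = -2.75 − (-6) = 3.25.

3.25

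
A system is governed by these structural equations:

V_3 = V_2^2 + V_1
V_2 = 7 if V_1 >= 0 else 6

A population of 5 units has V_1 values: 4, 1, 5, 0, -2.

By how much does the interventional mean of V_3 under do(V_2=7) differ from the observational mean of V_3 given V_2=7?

The intervention sets V_2=7 in all 5 units regardless of V_1. Recomputing V_3 per unit gives 53, 50, 54, 49, 47; average 50.6.
E[V_3|V_2=7] averages over only the 4 units with V_2=7 (V_1 = 4, 1, 5, 0): V_3 = 53, 50, 54, 49, mean 51.5.
Difference = 50.6 − 51.5 = -0.9.

-0.9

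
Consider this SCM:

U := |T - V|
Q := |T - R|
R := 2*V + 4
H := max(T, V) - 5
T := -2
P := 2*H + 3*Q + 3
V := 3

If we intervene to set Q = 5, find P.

14

Under do(Q=5), the mechanism Q := |T - R| is discarded; Q is fixed at 5.
H = max(T, V) - 5  [with T=-2, V=3]  = -2
P = 2*H + 3*Q + 3  [with H=-2, Q=5]  = 14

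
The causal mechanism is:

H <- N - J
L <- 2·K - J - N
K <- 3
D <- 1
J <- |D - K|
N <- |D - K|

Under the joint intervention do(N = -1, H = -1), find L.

5

Setting N = -1, H = -1 by intervention discards those variables' equations.
J = |D - K|  [with D=1, K=3]  = 2
L = 2·K - J - N  [with K=3, J=2, N=-1]  = 5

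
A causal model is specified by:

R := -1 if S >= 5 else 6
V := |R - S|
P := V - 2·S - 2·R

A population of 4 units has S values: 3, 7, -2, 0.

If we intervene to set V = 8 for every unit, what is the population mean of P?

do(V=8) breaks V's dependence on S. With V=8 fixed, P across the units is -10, -4, 0, -4, mean -4.5.

-4.5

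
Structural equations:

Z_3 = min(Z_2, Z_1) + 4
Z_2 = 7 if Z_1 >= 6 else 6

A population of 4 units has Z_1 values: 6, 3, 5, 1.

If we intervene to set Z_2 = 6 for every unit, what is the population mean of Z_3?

The intervention sets Z_2=6 in all 4 units regardless of Z_1. Recomputing Z_3 per unit gives 10, 7, 9, 5; average 7.75.

7.75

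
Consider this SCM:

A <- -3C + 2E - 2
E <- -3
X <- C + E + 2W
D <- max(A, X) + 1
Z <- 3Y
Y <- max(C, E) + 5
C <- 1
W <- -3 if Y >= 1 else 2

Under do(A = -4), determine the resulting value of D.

-3

The intervention breaks the incoming arrows to A: A <- -3C + 2E - 2 no longer applies, and A = -4.
Y = max(C, E) + 5  [with C=1, E=-3]  = 6
W = -3 if Y >= 1 else 2  [with Y=6]  = -3
X = C + E + 2W  [with C=1, E=-3, W=-3]  = -8
D = max(A, X) + 1  [with A=-4, X=-8]  = -3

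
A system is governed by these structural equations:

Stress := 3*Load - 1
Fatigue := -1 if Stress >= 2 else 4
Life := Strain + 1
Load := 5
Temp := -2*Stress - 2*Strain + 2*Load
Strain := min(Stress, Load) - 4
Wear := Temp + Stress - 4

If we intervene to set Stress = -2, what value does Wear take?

20

do(Stress=-2) replaces the equation Stress := 3*Load - 1 with the constant Stress = -2.
Strain = min(Stress, Load) - 4  [with Stress=-2, Load=5]  = -6
Temp = -2*Stress - 2*Strain + 2*Load  [with Stress=-2, Strain=-6, Load=5]  = 26
Wear = Temp + Stress - 4  [with Temp=26, Stress=-2]  = 20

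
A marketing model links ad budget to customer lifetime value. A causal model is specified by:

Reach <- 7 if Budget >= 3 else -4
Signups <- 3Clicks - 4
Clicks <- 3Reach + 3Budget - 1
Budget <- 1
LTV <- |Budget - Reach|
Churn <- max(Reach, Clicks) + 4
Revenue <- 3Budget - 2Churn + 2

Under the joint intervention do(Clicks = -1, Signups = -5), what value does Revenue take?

-1

Setting Clicks = -1, Signups = -5 by intervention discards those variables' equations.
Reach = 7 if Budget >= 3 else -4  [with Budget=1]  = -4
Churn = max(Reach, Clicks) + 4  [with Reach=-4, Clicks=-1]  = 3
Revenue = 3Budget - 2Churn + 2  [with Budget=1, Churn=3]  = -1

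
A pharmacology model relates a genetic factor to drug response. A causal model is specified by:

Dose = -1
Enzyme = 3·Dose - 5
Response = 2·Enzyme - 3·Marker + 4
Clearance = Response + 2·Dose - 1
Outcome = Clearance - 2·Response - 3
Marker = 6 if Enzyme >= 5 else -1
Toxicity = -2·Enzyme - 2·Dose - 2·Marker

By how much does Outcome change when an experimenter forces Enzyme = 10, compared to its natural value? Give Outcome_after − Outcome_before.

Under do(Enzyme=10), the mechanism Enzyme = 3·Dose - 5 is discarded; Enzyme is fixed at 10.
Marker = 6 if Enzyme >= 5 else -1  [with Enzyme=10]  = 6
Response = 2·Enzyme - 3·Marker + 4  [with Enzyme=10, Marker=6]  = 6
Clearance = Response + 2·Dose - 1  [with Response=6, Dose=-1]  = 3
Outcome = Clearance - 2·Response - 3  [with Clearance=3, Response=6]  = -12
Without intervention: Enzyme = 3·Dose - 5  [with Dose=-1]  = -8; Marker = 6 if Enzyme >= 5 else -1  [with Enzyme=-8]  = -1; Response = 2·Enzyme - 3·Marker + 4  [with Enzyme=-8, Marker=-1]  = -9; Clearance = Response + 2·Dose - 1  [with Response=-9, Dose=-1]  = -12; Outcome = Clearance - 2·Response - 3  [with Clearance=-12, Response=-9]  = 3.
Change = -12 − 3 = -15.

-15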